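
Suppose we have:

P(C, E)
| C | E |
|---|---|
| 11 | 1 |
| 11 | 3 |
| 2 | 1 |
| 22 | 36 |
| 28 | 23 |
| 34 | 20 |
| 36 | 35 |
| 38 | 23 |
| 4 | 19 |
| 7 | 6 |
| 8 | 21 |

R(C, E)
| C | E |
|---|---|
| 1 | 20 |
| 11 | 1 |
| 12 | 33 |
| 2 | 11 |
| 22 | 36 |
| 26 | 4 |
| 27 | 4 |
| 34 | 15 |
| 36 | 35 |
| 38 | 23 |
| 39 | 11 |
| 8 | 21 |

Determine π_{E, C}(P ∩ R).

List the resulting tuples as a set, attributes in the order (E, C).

{(1, 11), (21, 8), (23, 38), (35, 36), (36, 22)}

Set intersection of the two operands is {(11, 1), (22, 36), (36, 35), (38, 23), (8, 21)}.
π_{E, C} gives {(1, 11), (21, 8), (23, 38), (35, 36), (36, 22)}.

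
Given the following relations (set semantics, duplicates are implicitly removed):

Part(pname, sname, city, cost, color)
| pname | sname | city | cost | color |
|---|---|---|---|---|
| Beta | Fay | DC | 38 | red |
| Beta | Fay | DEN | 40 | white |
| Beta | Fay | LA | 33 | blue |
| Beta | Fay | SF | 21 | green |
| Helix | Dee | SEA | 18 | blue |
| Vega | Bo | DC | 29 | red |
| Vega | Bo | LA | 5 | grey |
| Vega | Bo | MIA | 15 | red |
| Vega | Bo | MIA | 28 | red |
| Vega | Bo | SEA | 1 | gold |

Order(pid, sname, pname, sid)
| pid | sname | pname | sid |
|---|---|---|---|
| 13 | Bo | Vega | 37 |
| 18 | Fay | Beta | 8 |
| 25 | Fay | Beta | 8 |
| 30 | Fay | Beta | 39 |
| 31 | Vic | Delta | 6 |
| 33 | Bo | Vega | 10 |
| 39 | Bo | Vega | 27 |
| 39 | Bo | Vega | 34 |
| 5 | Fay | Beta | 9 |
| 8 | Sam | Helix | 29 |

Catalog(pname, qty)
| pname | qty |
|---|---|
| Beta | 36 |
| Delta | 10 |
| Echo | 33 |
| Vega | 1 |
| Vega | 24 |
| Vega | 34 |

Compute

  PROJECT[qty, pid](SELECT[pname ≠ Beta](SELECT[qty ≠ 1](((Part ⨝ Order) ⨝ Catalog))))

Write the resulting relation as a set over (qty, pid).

{(24, 13), (24, 33), (24, 39), (34, 13), (34, 33), (34, 39)}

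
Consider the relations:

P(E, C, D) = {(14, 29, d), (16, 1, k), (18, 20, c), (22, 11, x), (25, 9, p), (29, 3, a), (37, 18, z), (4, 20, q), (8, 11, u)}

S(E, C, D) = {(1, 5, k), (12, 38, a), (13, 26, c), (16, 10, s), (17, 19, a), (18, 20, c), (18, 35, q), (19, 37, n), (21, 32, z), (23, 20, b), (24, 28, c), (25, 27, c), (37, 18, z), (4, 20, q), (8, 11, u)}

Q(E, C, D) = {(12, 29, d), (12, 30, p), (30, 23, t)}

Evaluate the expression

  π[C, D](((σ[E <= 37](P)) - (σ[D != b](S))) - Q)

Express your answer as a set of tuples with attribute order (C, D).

Apply σ_{E <= 37}; surviving tuples: {(14, 29, d), (16, 1, k), (18, 20, c), (22, 11, x), (25, 9, p), (29, 3, a), (37, 18, z), (4, 20, q), (8, 11, u)}
Apply σ_{D != b}; surviving tuples: {(1, 5, k), (12, 38, a), (13, 26, c), (16, 10, s), (17, 19, a), (18, 20, c), (18, 35, q), (19, 37, n), (21, 32, z), (24, 28, c), (25, 27, c), (37, 18, z), (4, 20, q), (8, 11, u)}
Set difference of the two operands is {(14, 29, d), (16, 1, k), (22, 11, x), (25, 9, p), (29, 3, a)}.
Set difference of the two operands is {(14, 29, d), (16, 1, k), (22, 11, x), (25, 9, p), (29, 3, a)}.
π_{C, D} gives {(1, k), (11, x), (29, d), (3, a), (9, p)}.

{(1, k), (11, x), (29, d), (3, a), (9, p)}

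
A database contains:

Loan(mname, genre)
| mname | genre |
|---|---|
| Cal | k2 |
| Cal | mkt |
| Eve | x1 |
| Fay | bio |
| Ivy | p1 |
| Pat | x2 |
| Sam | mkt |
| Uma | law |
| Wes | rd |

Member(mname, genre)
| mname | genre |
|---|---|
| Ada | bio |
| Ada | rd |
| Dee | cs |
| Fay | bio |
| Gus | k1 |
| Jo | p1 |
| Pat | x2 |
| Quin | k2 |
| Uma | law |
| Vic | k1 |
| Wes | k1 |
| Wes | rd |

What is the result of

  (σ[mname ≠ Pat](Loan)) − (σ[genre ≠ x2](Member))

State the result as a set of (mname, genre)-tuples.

Filtering on mname ≠ Pat leaves {(Cal, k2), (Cal, mkt), (Eve, x1), (Fay, bio), (Ivy, p1), (Sam, mkt), (Uma, law), (Wes, rd)}.
Filtering on genre ≠ x2 leaves {(Ada, bio), (Ada, rd), (Dee, cs), (Fay, bio), (Gus, k1), (Jo, p1), (Quin, k2), (Uma, law), (Vic, k1), (Wes, k1), (Wes, rd)}.
Set difference of the two operands is {(Cal, k2), (Cal, mkt), (Eve, x1), (Ivy, p1), (Sam, mkt)}.

{(Cal, k2), (Cal, mkt), (Eve, x1), (Ivy, p1), (Sam, mkt)}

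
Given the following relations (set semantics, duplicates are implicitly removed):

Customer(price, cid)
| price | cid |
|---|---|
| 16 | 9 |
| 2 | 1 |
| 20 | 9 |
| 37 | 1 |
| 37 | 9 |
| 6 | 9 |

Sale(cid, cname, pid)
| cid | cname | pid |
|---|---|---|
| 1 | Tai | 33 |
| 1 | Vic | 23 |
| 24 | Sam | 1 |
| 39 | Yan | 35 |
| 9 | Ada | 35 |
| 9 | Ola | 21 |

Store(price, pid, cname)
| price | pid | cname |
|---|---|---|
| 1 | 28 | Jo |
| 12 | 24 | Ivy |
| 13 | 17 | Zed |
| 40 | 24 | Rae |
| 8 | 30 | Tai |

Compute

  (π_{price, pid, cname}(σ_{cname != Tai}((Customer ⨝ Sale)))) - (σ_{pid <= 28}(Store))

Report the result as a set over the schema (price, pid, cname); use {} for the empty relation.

Natural join on cid: {(16, 9, Ada, 35), (16, 9, Ola, 21), (2, 1, Tai, 33), (2, 1, Vic, 23), (20, 9, Ada, 35), (20, 9, Ola, 21), (37, 1, Tai, 33), (37, 1, Vic, 23), (37, 9, Ada, 35), (37, 9, Ola, 21), (6, 9, Ada, 35), (6, 9, Ola, 21)}
σ[cname != Tai]: keep tuples satisfying cname != Tai → {(16, 9, Ada, 35), (16, 9, Ola, 21), (2, 1, Vic, 23), (20, 9, Ada, 35), (20, 9, Ola, 21), (37, 1, Vic, 23), (37, 9, Ada, 35), (37, 9, Ola, 21), (6, 9, Ada, 35), (6, 9, Ola, 21)}
Keep only column(s) price, pid, cname: {(16, 21, Ola), (16, 35, Ada), (2, 23, Vic), (20, 21, Ola), (20, 35, Ada), (37, 21, Ola), (37, 23, Vic), (37, 35, Ada), (6, 21, Ola), (6, 35, Ada)}
σ[pid <= 28]: keep tuples satisfying pid <= 28 → {(1, 28, Jo), (12, 24, Ivy), (13, 17, Zed), (40, 24, Rae)}
Difference: {(16, 21, Ola), (16, 35, Ada), (2, 23, Vic), (20, 21, Ola), (20, 35, Ada), (37, 21, Ola), (37, 23, Vic), (37, 35, Ada), (6, 21, Ola), (6, 35, Ada)} with {(1, 28, Jo), (12, 24, Ivy), (13, 17, Zed), (40, 24, Rae)} → {(16, 21, Ola), (16, 35, Ada), (2, 23, Vic), (20, 21, Ola), (20, 35, Ada), (37, 21, Ola), (37, 23, Vic), (37, 35, Ada), (6, 21, Ola), (6, 35, Ada)}

{(16, 21, Ola), (16, 35, Ada), (2, 23, Vic), (20, 21, Ola), (20, 35, Ada), (37, 21, Ola), (37, 23, Vic), (37, 35, Ada), (6, 21, Ola), (6, 35, Ada)}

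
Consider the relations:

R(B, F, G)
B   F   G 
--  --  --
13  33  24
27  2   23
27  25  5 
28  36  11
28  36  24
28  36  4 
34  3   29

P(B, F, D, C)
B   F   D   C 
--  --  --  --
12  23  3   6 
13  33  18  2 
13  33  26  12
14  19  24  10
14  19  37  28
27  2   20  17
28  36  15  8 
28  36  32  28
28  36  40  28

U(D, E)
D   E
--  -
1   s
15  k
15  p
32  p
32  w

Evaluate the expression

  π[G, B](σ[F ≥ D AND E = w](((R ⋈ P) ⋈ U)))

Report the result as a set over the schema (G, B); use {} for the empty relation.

Natural join on B, F: {(13, 33, 24, 18, 2), (13, 33, 24, 26, 12), (27, 2, 23, 20, 17), (28, 36, 11, 15, 8), (28, 36, 11, 32, 28), (28, 36, 11, 40, 28), (28, 36, 24, 15, 8), (28, 36, 24, 32, 28), (28, 36, 24, 40, 28), (28, 36, 4, 15, 8), (28, 36, 4, 32, 28), (28, 36, 4, 40, 28)}
Natural join on D: {(28, 36, 11, 15, 8, k), (28, 36, 11, 15, 8, p), (28, 36, 11, 32, 28, p), (28, 36, 11, 32, 28, w), (28, 36, 24, 15, 8, k), (28, 36, 24, 15, 8, p), (28, 36, 24, 32, 28, p), (28, 36, 24, 32, 28, w), (28, 36, 4, 15, 8, k), (28, 36, 4, 15, 8, p), (28, 36, 4, 32, 28, p), (28, 36, 4, 32, 28, w)}
Apply σ_{F ≥ D AND E = w}; surviving tuples: {(28, 36, 11, 32, 28, w), (28, 36, 24, 32, 28, w), (28, 36, 4, 32, 28, w)}
π[G, B]: project onto (G, B) → {(11, 28), (24, 28), (4, 28)}

{(11, 28), (24, 28), (4, 28)}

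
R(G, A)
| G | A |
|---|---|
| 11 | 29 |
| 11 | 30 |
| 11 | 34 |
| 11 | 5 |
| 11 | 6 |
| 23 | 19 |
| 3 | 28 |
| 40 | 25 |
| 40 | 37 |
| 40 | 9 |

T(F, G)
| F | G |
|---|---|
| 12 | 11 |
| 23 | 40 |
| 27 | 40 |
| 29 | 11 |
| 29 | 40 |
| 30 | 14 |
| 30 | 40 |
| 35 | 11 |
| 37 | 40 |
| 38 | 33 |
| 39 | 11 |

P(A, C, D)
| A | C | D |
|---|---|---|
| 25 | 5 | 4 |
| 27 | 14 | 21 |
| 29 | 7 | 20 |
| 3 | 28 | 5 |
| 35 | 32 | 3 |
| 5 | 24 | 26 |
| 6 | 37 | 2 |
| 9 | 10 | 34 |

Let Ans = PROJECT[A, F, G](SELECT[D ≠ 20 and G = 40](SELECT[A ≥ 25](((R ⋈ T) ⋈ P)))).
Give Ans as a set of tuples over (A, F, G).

{(25, 23, 40), (25, 27, 40), (25, 29, 40), (25, 30, 40), (25, 37, 40)}

Joining R and T on G yields {(11, 29, 12), (11, 29, 29), (11, 29, 35), (11, 29, 39), (11, 30, 12), (11, 30, 29), (11, 30, 35), (11, 30, 39), (11, 34, 12), (11, 34, 29), (11, 34, 35), (11, 34, 39), (11, 5, 12), (11, 5, 29), (11, 5, 35), (11, 5, 39), (11, 6, 12), (11, 6, 29), (11, 6, 35), (11, 6, 39), (40, 25, 23), (40, 25, 27), (40, 25, 29), (40, 25, 30), (40, 25, 37), (40, 37, 23), (40, 37, 27), (40, 37, 29), (40, 37, 30), (40, 37, 37), (40, 9, 23), (40, 9, 27), (40, 9, 29), (40, 9, 30), (40, 9, 37)}.
Joining (R ⋈ T) and P on A yields {(11, 29, 12, 7, 20), (11, 29, 29, 7, 20), (11, 29, 35, 7, 20), (11, 29, 39, 7, 20), (11, 5, 12, 24, 26), (11, 5, 29, 24, 26), (11, 5, 35, 24, 26), (11, 5, 39, 24, 26), (11, 6, 12, 37, 2), (11, 6, 29, 37, 2), (11, 6, 35, 37, 2), (11, 6, 39, 37, 2), (40, 25, 23, 5, 4), (40, 25, 27, 5, 4), (40, 25, 29, 5, 4), (40, 25, 30, 5, 4), (40, 25, 37, 5, 4), (40, 9, 23, 10, 34), (40, 9, 27, 10, 34), (40, 9, 29, 10, 34), (40, 9, 30, 10, 34), (40, 9, 37, 10, 34)}.
Selection A ≥ 25: {(11, 29, 12, 7, 20), (11, 29, 29, 7, 20), (11, 29, 35, 7, 20), (11, 29, 39, 7, 20), (40, 25, 23, 5, 4), (40, 25, 27, 5, 4), (40, 25, 29, 5, 4), (40, 25, 30, 5, 4), (40, 25, 37, 5, 4)}
Selection D ≠ 20 and G = 40: {(40, 25, 23, 5, 4), (40, 25, 27, 5, 4), (40, 25, 29, 5, 4), (40, 25, 30, 5, 4), (40, 25, 37, 5, 4)}
Projecting to A, F, G: {(25, 23, 40), (25, 27, 40), (25, 29, 40), (25, 30, 40), (25, 37, 40)}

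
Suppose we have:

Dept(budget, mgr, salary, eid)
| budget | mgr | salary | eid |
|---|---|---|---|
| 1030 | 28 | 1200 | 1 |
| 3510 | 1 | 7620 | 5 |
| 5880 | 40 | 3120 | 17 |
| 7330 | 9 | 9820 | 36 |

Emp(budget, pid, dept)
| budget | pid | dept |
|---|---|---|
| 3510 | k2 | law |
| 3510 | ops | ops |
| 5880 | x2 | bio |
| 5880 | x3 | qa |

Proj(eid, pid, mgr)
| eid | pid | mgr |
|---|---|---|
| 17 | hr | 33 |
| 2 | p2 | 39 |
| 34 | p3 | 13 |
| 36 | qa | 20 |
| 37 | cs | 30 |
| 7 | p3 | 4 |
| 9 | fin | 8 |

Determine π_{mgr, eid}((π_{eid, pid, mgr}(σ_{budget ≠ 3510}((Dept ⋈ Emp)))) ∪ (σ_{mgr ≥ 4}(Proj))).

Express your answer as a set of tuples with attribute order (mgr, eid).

{(13, 34), (20, 36), (30, 37), (33, 17), (39, 2), (4, 7), (40, 17), (8, 9)}

Joining Dept and Emp on budget yields {(3510, 1, 7620, 5, k2, law), (3510, 1, 7620, 5, ops, ops), (5880, 40, 3120, 17, x2, bio), (5880, 40, 3120, 17, x3, qa)}.
σ[budget ≠ 3510]: keep tuples satisfying budget ≠ 3510 → {(5880, 40, 3120, 17, x2, bio), (5880, 40, 3120, 17, x3, qa)}
Keep only column(s) eid, pid, mgr: {(17, x2, 40), (17, x3, 40)}
σ[mgr ≥ 4]: keep tuples satisfying mgr ≥ 4 → {(17, hr, 33), (2, p2, 39), (34, p3, 13), (36, qa, 20), (37, cs, 30), (7, p3, 4), (9, fin, 8)}
Taking the union: {(17, hr, 33), (17, x2, 40), (17, x3, 40), (2, p2, 39), (34, p3, 13), (36, qa, 20), (37, cs, 30), (7, p3, 4), (9, fin, 8)}
Keep only column(s) mgr, eid (1 duplicate(s) eliminated): {(13, 34), (20, 36), (30, 37), (33, 17), (39, 2), (4, 7), (40, 17), (8, 9)}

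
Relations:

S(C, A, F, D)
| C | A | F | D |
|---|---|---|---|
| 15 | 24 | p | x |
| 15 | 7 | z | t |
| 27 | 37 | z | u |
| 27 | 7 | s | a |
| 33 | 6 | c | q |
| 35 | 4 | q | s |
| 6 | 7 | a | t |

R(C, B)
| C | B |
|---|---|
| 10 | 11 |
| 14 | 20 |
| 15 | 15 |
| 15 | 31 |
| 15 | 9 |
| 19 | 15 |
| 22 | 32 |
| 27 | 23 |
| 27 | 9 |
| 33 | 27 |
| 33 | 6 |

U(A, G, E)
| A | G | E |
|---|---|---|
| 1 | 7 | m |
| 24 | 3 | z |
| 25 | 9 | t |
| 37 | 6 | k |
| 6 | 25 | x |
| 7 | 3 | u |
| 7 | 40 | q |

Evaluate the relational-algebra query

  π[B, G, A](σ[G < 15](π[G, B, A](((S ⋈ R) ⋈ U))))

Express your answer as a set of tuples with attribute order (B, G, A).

{(15, 3, 24), (15, 3, 7), (23, 3, 7), (23, 6, 37), (31, 3, 24), (31, 3, 7), (9, 3, 24), (9, 3, 7), (9, 6, 37)}

Joining S and R on C yields {(15, 24, p, x, 15), (15, 24, p, x, 31), (15, 24, p, x, 9), (15, 7, z, t, 15), (15, 7, z, t, 31), (15, 7, z, t, 9), (27, 37, z, u, 23), (27, 37, z, u, 9), (27, 7, s, a, 23), (27, 7, s, a, 9), (33, 6, c, q, 27), (33, 6, c, q, 6)}.
Joining (S ⋈ R) and U on A yields {(15, 24, p, x, 15, 3, z), (15, 24, p, x, 31, 3, z), (15, 24, p, x, 9, 3, z), (15, 7, z, t, 15, 3, u), (15, 7, z, t, 15, 40, q), (15, 7, z, t, 31, 3, u), (15, 7, z, t, 31, 40, q), (15, 7, z, t, 9, 3, u), (15, 7, z, t, 9, 40, q), (27, 37, z, u, 23, 6, k), (27, 37, z, u, 9, 6, k), (27, 7, s, a, 23, 3, u), (27, 7, s, a, 23, 40, q), (27, 7, s, a, 9, 3, u), (27, 7, s, a, 9, 40, q), (33, 6, c, q, 27, 25, x), (33, 6, c, q, 6, 25, x)}.
π_{G, B, A} gives {(25, 27, 6), (25, 6, 6), (3, 15, 24), (3, 15, 7), (3, 23, 7), (3, 31, 24), (3, 31, 7), (3, 9, 24), (3, 9, 7), (40, 15, 7), (40, 23, 7), (40, 31, 7), (40, 9, 7), (6, 23, 37), (6, 9, 37)} (2 duplicate(s) eliminated).
σ[G < 15]: keep tuples satisfying G < 15 → {(3, 15, 24), (3, 15, 7), (3, 23, 7), (3, 31, 24), (3, 31, 7), (3, 9, 24), (3, 9, 7), (6, 23, 37), (6, 9, 37)}
π_{B, G, A} gives {(15, 3, 24), (15, 3, 7), (23, 3, 7), (23, 6, 37), (31, 3, 24), (31, 3, 7), (9, 3, 24), (9, 3, 7), (9, 6, 37)}.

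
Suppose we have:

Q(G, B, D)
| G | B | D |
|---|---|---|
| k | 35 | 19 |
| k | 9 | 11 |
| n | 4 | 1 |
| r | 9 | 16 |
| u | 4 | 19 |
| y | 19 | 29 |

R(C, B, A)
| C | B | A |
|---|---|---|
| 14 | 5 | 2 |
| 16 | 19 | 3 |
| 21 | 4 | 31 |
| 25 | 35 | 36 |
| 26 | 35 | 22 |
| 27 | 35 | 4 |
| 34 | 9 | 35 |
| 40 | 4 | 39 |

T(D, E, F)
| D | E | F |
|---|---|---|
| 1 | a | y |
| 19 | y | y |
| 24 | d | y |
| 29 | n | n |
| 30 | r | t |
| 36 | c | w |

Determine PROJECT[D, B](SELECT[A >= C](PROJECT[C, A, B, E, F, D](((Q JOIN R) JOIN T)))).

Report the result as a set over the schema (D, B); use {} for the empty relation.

Joining Q and R on B yields {(k, 35, 19, 25, 36), (k, 35, 19, 26, 22), (k, 35, 19, 27, 4), (k, 9, 11, 34, 35), (n, 4, 1, 21, 31), (n, 4, 1, 40, 39), (r, 9, 16, 34, 35), (u, 4, 19, 21, 31), (u, 4, 19, 40, 39), (y, 19, 29, 16, 3)}.
Joining (Q JOIN R) and T on D yields {(k, 35, 19, 25, 36, y, y), (k, 35, 19, 26, 22, y, y), (k, 35, 19, 27, 4, y, y), (n, 4, 1, 21, 31, a, y), (n, 4, 1, 40, 39, a, y), (u, 4, 19, 21, 31, y, y), (u, 4, 19, 40, 39, y, y), (y, 19, 29, 16, 3, n, n)}.
Projecting to C, A, B, E, F, D: {(16, 3, 19, n, n, 29), (21, 31, 4, a, y, 1), (21, 31, 4, y, y, 19), (25, 36, 35, y, y, 19), (26, 22, 35, y, y, 19), (27, 4, 35, y, y, 19), (40, 39, 4, a, y, 1), (40, 39, 4, y, y, 19)}
σ[A >= C]: keep tuples satisfying A >= C → {(21, 31, 4, a, y, 1), (21, 31, 4, y, y, 19), (25, 36, 35, y, y, 19)}
Projecting to D, B: {(1, 4), (19, 35), (19, 4)}

{(1, 4), (19, 35), (19, 4)}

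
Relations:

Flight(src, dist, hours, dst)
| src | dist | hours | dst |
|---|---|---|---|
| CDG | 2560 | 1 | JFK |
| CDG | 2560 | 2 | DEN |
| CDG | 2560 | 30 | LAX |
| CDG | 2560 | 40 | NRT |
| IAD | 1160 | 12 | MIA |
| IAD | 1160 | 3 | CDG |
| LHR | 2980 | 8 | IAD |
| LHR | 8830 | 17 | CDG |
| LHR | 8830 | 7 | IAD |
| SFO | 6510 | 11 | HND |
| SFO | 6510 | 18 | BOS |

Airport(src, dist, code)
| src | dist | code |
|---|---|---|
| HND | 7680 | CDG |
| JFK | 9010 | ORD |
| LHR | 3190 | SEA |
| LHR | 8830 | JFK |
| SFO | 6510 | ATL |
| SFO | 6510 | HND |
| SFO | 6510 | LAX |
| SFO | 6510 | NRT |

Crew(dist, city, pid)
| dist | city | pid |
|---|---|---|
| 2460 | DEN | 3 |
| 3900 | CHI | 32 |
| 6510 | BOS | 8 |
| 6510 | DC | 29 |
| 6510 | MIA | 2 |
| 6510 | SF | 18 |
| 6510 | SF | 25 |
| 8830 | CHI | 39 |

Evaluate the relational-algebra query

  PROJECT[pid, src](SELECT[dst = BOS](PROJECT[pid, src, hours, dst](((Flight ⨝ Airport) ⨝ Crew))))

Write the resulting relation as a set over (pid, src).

Joining Flight and Airport on src, dist yields {(LHR, 8830, 17, CDG, JFK), (LHR, 8830, 7, IAD, JFK), (SFO, 6510, 11, HND, ATL), (SFO, 6510, 11, HND, HND), (SFO, 6510, 11, HND, LAX), (SFO, 6510, 11, HND, NRT), (SFO, 6510, 18, BOS, ATL), (SFO, 6510, 18, BOS, HND), (SFO, 6510, 18, BOS, LAX), (SFO, 6510, 18, BOS, NRT)}.
Joining (Flight ⨝ Airport) and Crew on dist yields {(LHR, 8830, 17, CDG, JFK, CHI, 39), (LHR, 8830, 7, IAD, JFK, CHI, 39), (SFO, 6510, 11, HND, ATL, BOS, 8), (SFO, 6510, 11, HND, ATL, DC, 29), (SFO, 6510, 11, HND, ATL, MIA, 2), (SFO, 6510, 11, HND, ATL, SF, 18), (SFO, 6510, 11, HND, ATL, SF, 25), (SFO, 6510, 11, HND, HND, BOS, 8), (SFO, 6510, 11, HND, HND, DC, 29), (SFO, 6510, 11, HND, HND, MIA, 2), (SFO, 6510, 11, HND, HND, SF, 18), (SFO, 6510, 11, HND, HND, SF, 25), (SFO, 6510, 11, HND, LAX, BOS, 8), (SFO, 6510, 11, HND, LAX, DC, 29), (SFO, 6510, 11, HND, LAX, MIA, 2), (SFO, 6510, 11, HND, LAX, SF, 18), (SFO, 6510, 11, HND, LAX, SF, 25), (SFO, 6510, 11, HND, NRT, BOS, 8), (SFO, 6510, 11, HND, NRT, DC, 29), (SFO, 6510, 11, HND, NRT, MIA, 2), (SFO, 6510, 11, HND, NRT, SF, 18), (SFO, 6510, 11, HND, NRT, SF, 25), (SFO, 6510, 18, BOS, ATL, BOS, 8), (SFO, 6510, 18, BOS, ATL, DC, 29), (SFO, 6510, 18, BOS, ATL, MIA, 2), (SFO, 6510, 18, BOS, ATL, SF, 18), (SFO, 6510, 18, BOS, ATL, SF, 25), (SFO, 6510, 18, BOS, HND, BOS, 8), (SFO, 6510, 18, BOS, HND, DC, 29), (SFO, 6510, 18, BOS, HND, MIA, 2), (SFO, 6510, 18, BOS, HND, SF, 18), (SFO, 6510, 18, BOS, HND, SF, 25), (SFO, 6510, 18, BOS, LAX, BOS, 8), (SFO, 6510, 18, BOS, LAX, DC, 29), (SFO, 6510, 18, BOS, LAX, MIA, 2), (SFO, 6510, 18, BOS, LAX, SF, 18), (SFO, 6510, 18, BOS, LAX, SF, 25), (SFO, 6510, 18, BOS, NRT, BOS, 8), (SFO, 6510, 18, BOS, NRT, DC, 29), (SFO, 6510, 18, BOS, NRT, MIA, 2), (SFO, 6510, 18, BOS, NRT, SF, 18), (SFO, 6510, 18, BOS, NRT, SF, 25)}.
π[pid, src, hours, dst]: project onto (pid, src, hours, dst) (30 duplicate(s) eliminated) → {(18, SFO, 11, HND), (18, SFO, 18, BOS), (2, SFO, 11, HND), (2, SFO, 18, BOS), (25, SFO, 11, HND), (25, SFO, 18, BOS), (29, SFO, 11, HND), (29, SFO, 18, BOS), (39, LHR, 17, CDG), (39, LHR, 7, IAD), (8, SFO, 11, HND), (8, SFO, 18, BOS)}
σ[dst = BOS]: keep tuples satisfying dst = BOS → {(18, SFO, 18, BOS), (2, SFO, 18, BOS), (25, SFO, 18, BOS), (29, SFO, 18, BOS), (8, SFO, 18, BOS)}
π[pid, src]: project onto (pid, src) → {(18, SFO), (2, SFO), (25, SFO), (29, SFO), (8, SFO)}

{(18, SFO), (2, SFO), (25, SFO), (29, SFO), (8, SFO)}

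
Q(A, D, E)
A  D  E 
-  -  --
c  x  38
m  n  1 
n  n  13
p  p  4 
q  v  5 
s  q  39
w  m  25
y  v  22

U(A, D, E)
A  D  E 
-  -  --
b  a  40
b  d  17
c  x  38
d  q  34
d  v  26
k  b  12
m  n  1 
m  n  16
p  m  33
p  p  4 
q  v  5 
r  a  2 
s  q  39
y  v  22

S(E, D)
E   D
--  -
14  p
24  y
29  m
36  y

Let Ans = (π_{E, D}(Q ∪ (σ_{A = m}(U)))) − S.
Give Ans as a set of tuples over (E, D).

{(1, n), (13, n), (16, n), (22, v), (25, m), (38, x), (39, q), (4, p), (5, v)}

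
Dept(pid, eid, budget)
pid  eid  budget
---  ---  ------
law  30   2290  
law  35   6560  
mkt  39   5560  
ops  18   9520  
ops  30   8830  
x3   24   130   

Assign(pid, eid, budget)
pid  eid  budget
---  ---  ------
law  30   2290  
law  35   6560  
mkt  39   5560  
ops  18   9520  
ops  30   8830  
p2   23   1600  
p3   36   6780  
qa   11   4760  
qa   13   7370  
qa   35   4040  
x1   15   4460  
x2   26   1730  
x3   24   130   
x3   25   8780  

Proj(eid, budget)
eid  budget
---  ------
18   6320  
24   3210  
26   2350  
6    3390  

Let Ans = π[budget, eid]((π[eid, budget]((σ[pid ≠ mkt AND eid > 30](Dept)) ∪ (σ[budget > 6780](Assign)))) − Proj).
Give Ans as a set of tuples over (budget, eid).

{(6560, 35), (7370, 13), (8780, 25), (8830, 30), (9520, 18)}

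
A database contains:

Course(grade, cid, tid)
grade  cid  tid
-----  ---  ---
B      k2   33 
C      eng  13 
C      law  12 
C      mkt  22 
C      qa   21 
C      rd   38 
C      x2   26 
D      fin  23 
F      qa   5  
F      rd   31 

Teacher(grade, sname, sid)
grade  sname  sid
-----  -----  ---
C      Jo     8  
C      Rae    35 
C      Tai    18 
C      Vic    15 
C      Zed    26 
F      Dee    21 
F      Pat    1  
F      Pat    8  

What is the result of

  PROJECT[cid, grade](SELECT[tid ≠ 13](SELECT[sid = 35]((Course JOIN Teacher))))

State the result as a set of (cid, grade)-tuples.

{(law, C), (mkt, C), (qa, C), (rd, C), (x2, C)}

Joining Course and Teacher on grade yields {(C, eng, 13, Jo, 8), (C, eng, 13, Rae, 35), (C, eng, 13, Tai, 18), (C, eng, 13, Vic, 15), (C, eng, 13, Zed, 26), (C, law, 12, Jo, 8), (C, law, 12, Rae, 35), (C, law, 12, Tai, 18), (C, law, 12, Vic, 15), (C, law, 12, Zed, 26), (C, mkt, 22, Jo, 8), (C, mkt, 22, Rae, 35), (C, mkt, 22, Tai, 18), (C, mkt, 22, Vic, 15), (C, mkt, 22, Zed, 26), (C, qa, 21, Jo, 8), (C, qa, 21, Rae, 35), (C, qa, 21, Tai, 18), (C, qa, 21, Vic, 15), (C, qa, 21, Zed, 26), (C, rd, 38, Jo, 8), (C, rd, 38, Rae, 35), (C, rd, 38, Tai, 18), (C, rd, 38, Vic, 15), (C, rd, 38, Zed, 26), (C, x2, 26, Jo, 8), (C, x2, 26, Rae, 35), (C, x2, 26, Tai, 18), (C, x2, 26, Vic, 15), (C, x2, 26, Zed, 26), (F, qa, 5, Dee, 21), (F, qa, 5, Pat, 1), (F, qa, 5, Pat, 8), (F, rd, 31, Dee, 21), (F, rd, 31, Pat, 1), (F, rd, 31, Pat, 8)}.
Apply σ_{sid = 35}; surviving tuples: {(C, eng, 13, Rae, 35), (C, law, 12, Rae, 35), (C, mkt, 22, Rae, 35), (C, qa, 21, Rae, 35), (C, rd, 38, Rae, 35), (C, x2, 26, Rae, 35)}
Apply σ_{tid ≠ 13}; surviving tuples: {(C, law, 12, Rae, 35), (C, mkt, 22, Rae, 35), (C, qa, 21, Rae, 35), (C, rd, 38, Rae, 35), (C, x2, 26, Rae, 35)}
π[cid, grade]: project onto (cid, grade) → {(law, C), (mkt, C), (qa, C), (rd, C), (x2, C)}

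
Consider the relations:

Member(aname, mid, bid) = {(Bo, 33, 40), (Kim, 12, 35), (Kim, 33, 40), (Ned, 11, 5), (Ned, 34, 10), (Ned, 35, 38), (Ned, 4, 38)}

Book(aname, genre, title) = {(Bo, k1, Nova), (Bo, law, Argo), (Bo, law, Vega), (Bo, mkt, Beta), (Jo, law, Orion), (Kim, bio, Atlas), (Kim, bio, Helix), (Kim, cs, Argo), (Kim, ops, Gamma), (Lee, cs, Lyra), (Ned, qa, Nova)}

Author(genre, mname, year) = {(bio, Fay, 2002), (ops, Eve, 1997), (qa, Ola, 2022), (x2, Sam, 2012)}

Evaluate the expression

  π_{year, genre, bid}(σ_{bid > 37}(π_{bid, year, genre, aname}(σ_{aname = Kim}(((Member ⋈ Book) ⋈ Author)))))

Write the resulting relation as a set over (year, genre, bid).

{(1997, ops, 40), (2002, bio, 40)}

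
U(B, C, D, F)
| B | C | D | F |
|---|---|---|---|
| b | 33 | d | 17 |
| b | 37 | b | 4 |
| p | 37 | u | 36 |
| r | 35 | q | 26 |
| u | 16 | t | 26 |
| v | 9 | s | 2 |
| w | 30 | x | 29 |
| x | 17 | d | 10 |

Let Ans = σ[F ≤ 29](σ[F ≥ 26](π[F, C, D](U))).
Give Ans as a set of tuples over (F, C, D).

Projecting to F, C, D: {(10, 17, d), (17, 33, d), (2, 9, s), (26, 16, t), (26, 35, q), (29, 30, x), (36, 37, u), (4, 37, b)}
Filtering on F ≥ 26 leaves {(26, 16, t), (26, 35, q), (29, 30, x), (36, 37, u)}.
Filtering on F ≤ 29 leaves {(26, 16, t), (26, 35, q), (29, 30, x)}.

{(26, 16, t), (26, 35, q), (29, 30, x)}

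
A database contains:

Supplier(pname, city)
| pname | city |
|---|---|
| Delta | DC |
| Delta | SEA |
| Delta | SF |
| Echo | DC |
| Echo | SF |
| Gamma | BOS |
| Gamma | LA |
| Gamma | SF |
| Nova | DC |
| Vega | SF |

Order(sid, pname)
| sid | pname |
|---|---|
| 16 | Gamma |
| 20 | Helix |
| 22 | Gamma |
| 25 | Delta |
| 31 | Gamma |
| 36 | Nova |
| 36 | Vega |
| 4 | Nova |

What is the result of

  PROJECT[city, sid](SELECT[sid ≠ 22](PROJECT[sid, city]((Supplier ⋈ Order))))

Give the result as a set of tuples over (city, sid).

{(BOS, 16), (BOS, 31), (DC, 25), (DC, 36), (DC, 4), (LA, 16), (LA, 31), (SEA, 25), (SF, 16), (SF, 25), (SF, 31), (SF, 36)}

Natural join on pname: {(Delta, DC, 25), (Delta, SEA, 25), (Delta, SF, 25), (Gamma, BOS, 16), (Gamma, BOS, 22), (Gamma, BOS, 31), (Gamma, LA, 16), (Gamma, LA, 22), (Gamma, LA, 31), (Gamma, SF, 16), (Gamma, SF, 22), (Gamma, SF, 31), (Nova, DC, 36), (Nova, DC, 4), (Vega, SF, 36)}
π[sid, city]: project onto (sid, city) → {(16, BOS), (16, LA), (16, SF), (22, BOS), (22, LA), (22, SF), (25, DC), (25, SEA), (25, SF), (31, BOS), (31, LA), (31, SF), (36, DC), (36, SF), (4, DC)}
Filtering on sid ≠ 22 leaves {(16, BOS), (16, LA), (16, SF), (25, DC), (25, SEA), (25, SF), (31, BOS), (31, LA), (31, SF), (36, DC), (36, SF), (4, DC)}.
π[city, sid]: project onto (city, sid) → {(BOS, 16), (BOS, 31), (DC, 25), (DC, 36), (DC, 4), (LA, 16), (LA, 31), (SEA, 25), (SF, 16), (SF, 25), (SF, 31), (SF, 36)}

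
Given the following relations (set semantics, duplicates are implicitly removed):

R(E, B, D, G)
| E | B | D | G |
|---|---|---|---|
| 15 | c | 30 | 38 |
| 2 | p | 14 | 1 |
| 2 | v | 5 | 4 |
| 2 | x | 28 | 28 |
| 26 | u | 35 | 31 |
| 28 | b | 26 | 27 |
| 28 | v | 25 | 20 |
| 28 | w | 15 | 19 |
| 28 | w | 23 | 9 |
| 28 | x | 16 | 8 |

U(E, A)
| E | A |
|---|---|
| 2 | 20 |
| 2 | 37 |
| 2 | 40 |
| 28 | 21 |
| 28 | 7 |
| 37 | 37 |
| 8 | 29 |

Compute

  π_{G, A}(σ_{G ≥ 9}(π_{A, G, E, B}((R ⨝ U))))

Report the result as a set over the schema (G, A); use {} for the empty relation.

{(19, 21), (19, 7), (20, 21), (20, 7), (27, 21), (27, 7), (28, 20), (28, 37), (28, 40), (9, 21), (9, 7)}

Natural join on E: {(2, p, 14, 1, 20), (2, p, 14, 1, 37), (2, p, 14, 1, 40), (2, v, 5, 4, 20), (2, v, 5, 4, 37), (2, v, 5, 4, 40), (2, x, 28, 28, 20), (2, x, 28, 28, 37), (2, x, 28, 28, 40), (28, b, 26, 27, 21), (28, b, 26, 27, 7), (28, v, 25, 20, 21), (28, v, 25, 20, 7), (28, w, 15, 19, 21), (28, w, 15, 19, 7), (28, w, 23, 9, 21), (28, w, 23, 9, 7), (28, x, 16, 8, 21), (28, x, 16, 8, 7)}
π[A, G, E, B]: project onto (A, G, E, B) → {(20, 1, 2, p), (20, 28, 2, x), (20, 4, 2, v), (21, 19, 28, w), (21, 20, 28, v), (21, 27, 28, b), (21, 8, 28, x), (21, 9, 28, w), (37, 1, 2, p), (37, 28, 2, x), (37, 4, 2, v), (40, 1, 2, p), (40, 28, 2, x), (40, 4, 2, v), (7, 19, 28, w), (7, 20, 28, v), (7, 27, 28, b), (7, 8, 28, x), (7, 9, 28, w)}
σ[G ≥ 9]: keep tuples satisfying G ≥ 9 → {(20, 28, 2, x), (21, 19, 28, w), (21, 20, 28, v), (21, 27, 28, b), (21, 9, 28, w), (37, 28, 2, x), (40, 28, 2, x), (7, 19, 28, w), (7, 20, 28, v), (7, 27, 28, b), (7, 9, 28, w)}
π[G, A]: project onto (G, A) → {(19, 21), (19, 7), (20, 21), (20, 7), (27, 21), (27, 7), (28, 20), (28, 37), (28, 40), (9, 21), (9, 7)}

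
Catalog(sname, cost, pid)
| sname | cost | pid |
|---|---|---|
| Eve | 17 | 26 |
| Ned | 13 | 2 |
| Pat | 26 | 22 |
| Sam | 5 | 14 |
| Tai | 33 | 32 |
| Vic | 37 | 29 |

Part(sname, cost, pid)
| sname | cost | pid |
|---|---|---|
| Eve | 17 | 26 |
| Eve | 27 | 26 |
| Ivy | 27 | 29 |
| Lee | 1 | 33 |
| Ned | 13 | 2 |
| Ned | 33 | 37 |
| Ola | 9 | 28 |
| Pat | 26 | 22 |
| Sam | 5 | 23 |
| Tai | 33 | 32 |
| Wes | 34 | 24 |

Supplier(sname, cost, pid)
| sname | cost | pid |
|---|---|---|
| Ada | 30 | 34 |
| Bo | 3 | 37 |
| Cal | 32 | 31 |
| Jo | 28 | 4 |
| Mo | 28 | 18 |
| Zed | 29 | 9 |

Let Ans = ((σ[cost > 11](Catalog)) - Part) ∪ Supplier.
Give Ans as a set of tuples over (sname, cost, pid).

{(Ada, 30, 34), (Bo, 3, 37), (Cal, 32, 31), (Jo, 28, 4), (Mo, 28, 18), (Vic, 37, 29), (Zed, 29, 9)}

Apply σ_{cost > 11}; surviving tuples: {(Eve, 17, 26), (Ned, 13, 2), (Pat, 26, 22), (Tai, 33, 32), (Vic, 37, 29)}
Set difference of the two operands is {(Vic, 37, 29)}.
Set union of the two operands is {(Ada, 30, 34), (Bo, 3, 37), (Cal, 32, 31), (Jo, 28, 4), (Mo, 28, 18), (Vic, 37, 29), (Zed, 29, 9)}.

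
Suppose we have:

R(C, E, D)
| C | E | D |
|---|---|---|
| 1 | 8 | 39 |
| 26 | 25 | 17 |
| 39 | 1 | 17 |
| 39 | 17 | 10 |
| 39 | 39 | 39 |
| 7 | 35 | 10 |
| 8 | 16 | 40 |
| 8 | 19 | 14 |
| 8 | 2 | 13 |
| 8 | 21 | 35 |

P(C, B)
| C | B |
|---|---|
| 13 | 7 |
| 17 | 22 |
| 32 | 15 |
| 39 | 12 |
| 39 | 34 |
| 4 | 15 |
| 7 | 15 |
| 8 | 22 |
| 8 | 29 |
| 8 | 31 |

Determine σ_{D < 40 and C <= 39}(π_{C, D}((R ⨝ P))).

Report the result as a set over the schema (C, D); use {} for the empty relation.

{(39, 10), (39, 17), (39, 39), (7, 10), (8, 13), (8, 14), (8, 35)}

R ⋈ P (natural join on C): {(39, 1, 17, 12), (39, 1, 17, 34), (39, 17, 10, 12), (39, 17, 10, 34), (39, 39, 39, 12), (39, 39, 39, 34), (7, 35, 10, 15), (8, 16, 40, 22), (8, 16, 40, 29), (8, 16, 40, 31), (8, 19, 14, 22), (8, 19, 14, 29), (8, 19, 14, 31), (8, 2, 13, 22), (8, 2, 13, 29), (8, 2, 13, 31), (8, 21, 35, 22), (8, 21, 35, 29), (8, 21, 35, 31)}
π[C, D]: project onto (C, D) (11 duplicate(s) eliminated) → {(39, 10), (39, 17), (39, 39), (7, 10), (8, 13), (8, 14), (8, 35), (8, 40)}
Apply σ_{D < 40 and C <= 39}; surviving tuples: {(39, 10), (39, 17), (39, 39), (7, 10), (8, 13), (8, 14), (8, 35)}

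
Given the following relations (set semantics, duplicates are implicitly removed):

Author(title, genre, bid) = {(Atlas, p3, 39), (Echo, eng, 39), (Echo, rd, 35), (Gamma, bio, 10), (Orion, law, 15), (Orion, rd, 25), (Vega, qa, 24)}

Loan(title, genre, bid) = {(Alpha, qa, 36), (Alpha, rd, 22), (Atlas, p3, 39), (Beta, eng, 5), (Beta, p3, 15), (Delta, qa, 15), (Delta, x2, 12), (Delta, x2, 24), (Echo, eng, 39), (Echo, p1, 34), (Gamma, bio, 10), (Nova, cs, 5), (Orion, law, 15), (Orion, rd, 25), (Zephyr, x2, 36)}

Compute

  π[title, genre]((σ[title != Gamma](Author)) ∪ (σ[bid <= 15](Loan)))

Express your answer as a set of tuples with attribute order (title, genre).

Apply σ_{title != Gamma}; surviving tuples: {(Atlas, p3, 39), (Echo, eng, 39), (Echo, rd, 35), (Orion, law, 15), (Orion, rd, 25), (Vega, qa, 24)}
Apply σ_{bid <= 15}; surviving tuples: {(Beta, eng, 5), (Beta, p3, 15), (Delta, qa, 15), (Delta, x2, 12), (Gamma, bio, 10), (Nova, cs, 5), (Orion, law, 15)}
Taking the union: {(Atlas, p3, 39), (Beta, eng, 5), (Beta, p3, 15), (Delta, qa, 15), (Delta, x2, 12), (Echo, eng, 39), (Echo, rd, 35), (Gamma, bio, 10), (Nova, cs, 5), (Orion, law, 15), (Orion, rd, 25), (Vega, qa, 24)}
π_{title, genre} gives {(Atlas, p3), (Beta, eng), (Beta, p3), (Delta, qa), (Delta, x2), (Echo, eng), (Echo, rd), (Gamma, bio), (Nova, cs), (Orion, law), (Orion, rd), (Vega, qa)}.

{(Atlas, p3), (Beta, eng), (Beta, p3), (Delta, qa), (Delta, x2), (Echo, eng), (Echo, rd), (Gamma, bio), (Nova, cs), (Orion, law), (Orion, rd), (Vega, qa)}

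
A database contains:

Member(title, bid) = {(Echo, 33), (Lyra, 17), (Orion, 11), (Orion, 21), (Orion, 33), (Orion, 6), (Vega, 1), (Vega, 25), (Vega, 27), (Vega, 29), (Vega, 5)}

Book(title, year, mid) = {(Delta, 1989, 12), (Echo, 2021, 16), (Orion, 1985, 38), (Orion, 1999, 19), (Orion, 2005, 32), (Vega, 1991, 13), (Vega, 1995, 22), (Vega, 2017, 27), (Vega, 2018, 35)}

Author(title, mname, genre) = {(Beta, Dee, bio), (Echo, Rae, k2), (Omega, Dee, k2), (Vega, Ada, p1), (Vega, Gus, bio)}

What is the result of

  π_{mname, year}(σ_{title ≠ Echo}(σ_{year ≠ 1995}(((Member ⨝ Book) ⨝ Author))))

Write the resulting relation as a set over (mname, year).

Member ⋈ Book (natural join on title): {(Echo, 33, 2021, 16), (Orion, 11, 1985, 38), (Orion, 11, 1999, 19), (Orion, 11, 2005, 32), (Orion, 21, 1985, 38), (Orion, 21, 1999, 19), (Orion, 21, 2005, 32), (Orion, 33, 1985, 38), (Orion, 33, 1999, 19), (Orion, 33, 2005, 32), (Orion, 6, 1985, 38), (Orion, 6, 1999, 19), (Orion, 6, 2005, 32), (Vega, 1, 1991, 13), (Vega, 1, 1995, 22), (Vega, 1, 2017, 27), (Vega, 1, 2018, 35), (Vega, 25, 1991, 13), (Vega, 25, 1995, 22), (Vega, 25, 2017, 27), (Vega, 25, 2018, 35), (Vega, 27, 1991, 13), (Vega, 27, 1995, 22), (Vega, 27, 2017, 27), (Vega, 27, 2018, 35), (Vega, 29, 1991, 13), (Vega, 29, 1995, 22), (Vega, 29, 2017, 27), (Vega, 29, 2018, 35), (Vega, 5, 1991, 13), (Vega, 5, 1995, 22), (Vega, 5, 2017, 27), (Vega, 5, 2018, 35)}
(Member ⨝ Book) ⋈ Author (natural join on title): {(Echo, 33, 2021, 16, Rae, k2), (Vega, 1, 1991, 13, Ada, p1), (Vega, 1, 1991, 13, Gus, bio), (Vega, 1, 1995, 22, Ada, p1), (Vega, 1, 1995, 22, Gus, bio), (Vega, 1, 2017, 27, Ada, p1), (Vega, 1, 2017, 27, Gus, bio), (Vega, 1, 2018, 35, Ada, p1), (Vega, 1, 2018, 35, Gus, bio), (Vega, 25, 1991, 13, Ada, p1), (Vega, 25, 1991, 13, Gus, bio), (Vega, 25, 1995, 22, Ada, p1), (Vega, 25, 1995, 22, Gus, bio), (Vega, 25, 2017, 27, Ada, p1), (Vega, 25, 2017, 27, Gus, bio), (Vega, 25, 2018, 35, Ada, p1), (Vega, 25, 2018, 35, Gus, bio), (Vega, 27, 1991, 13, Ada, p1), (Vega, 27, 1991, 13, Gus, bio), (Vega, 27, 1995, 22, Ada, p1), (Vega, 27, 1995, 22, Gus, bio), (Vega, 27, 2017, 27, Ada, p1), (Vega, 27, 2017, 27, Gus, bio), (Vega, 27, 2018, 35, Ada, p1), (Vega, 27, 2018, 35, Gus, bio), (Vega, 29, 1991, 13, Ada, p1), (Vega, 29, 1991, 13, Gus, bio), (Vega, 29, 1995, 22, Ada, p1), (Vega, 29, 1995, 22, Gus, bio), (Vega, 29, 2017, 27, Ada, p1), (Vega, 29, 2017, 27, Gus, bio), (Vega, 29, 2018, 35, Ada, p1), (Vega, 29, 2018, 35, Gus, bio), (Vega, 5, 1991, 13, Ada, p1), (Vega, 5, 1991, 13, Gus, bio), (Vega, 5, 1995, 22, Ada, p1), (Vega, 5, 1995, 22, Gus, bio), (Vega, 5, 2017, 27, Ada, p1), (Vega, 5, 2017, 27, Gus, bio), (Vega, 5, 2018, 35, Ada, p1), (Vega, 5, 2018, 35, Gus, bio)}
Apply σ_{year ≠ 1995}; surviving tuples: {(Echo, 33, 2021, 16, Rae, k2), (Vega, 1, 1991, 13, Ada, p1), (Vega, 1, 1991, 13, Gus, bio), (Vega, 1, 2017, 27, Ada, p1), (Vega, 1, 2017, 27, Gus, bio), (Vega, 1, 2018, 35, Ada, p1), (Vega, 1, 2018, 35, Gus, bio), (Vega, 25, 1991, 13, Ada, p1), (Vega, 25, 1991, 13, Gus, bio), (Vega, 25, 2017, 27, Ada, p1), (Vega, 25, 2017, 27, Gus, bio), (Vega, 25, 2018, 35, Ada, p1), (Vega, 25, 2018, 35, Gus, bio), (Vega, 27, 1991, 13, Ada, p1), (Vega, 27, 1991, 13, Gus, bio), (Vega, 27, 2017, 27, Ada, p1), (Vega, 27, 2017, 27, Gus, bio), (Vega, 27, 2018, 35, Ada, p1), (Vega, 27, 2018, 35, Gus, bio), (Vega, 29, 1991, 13, Ada, p1), (Vega, 29, 1991, 13, Gus, bio), (Vega, 29, 2017, 27, Ada, p1), (Vega, 29, 2017, 27, Gus, bio), (Vega, 29, 2018, 35, Ada, p1), (Vega, 29, 2018, 35, Gus, bio), (Vega, 5, 1991, 13, Ada, p1), (Vega, 5, 1991, 13, Gus, bio), (Vega, 5, 2017, 27, Ada, p1), (Vega, 5, 2017, 27, Gus, bio), (Vega, 5, 2018, 35, Ada, p1), (Vega, 5, 2018, 35, Gus, bio)}
Apply σ_{title ≠ Echo}; surviving tuples: {(Vega, 1, 1991, 13, Ada, p1), (Vega, 1, 1991, 13, Gus, bio), (Vega, 1, 2017, 27, Ada, p1), (Vega, 1, 2017, 27, Gus, bio), (Vega, 1, 2018, 35, Ada, p1), (Vega, 1, 2018, 35, Gus, bio), (Vega, 25, 1991, 13, Ada, p1), (Vega, 25, 1991, 13, Gus, bio), (Vega, 25, 2017, 27, Ada, p1), (Vega, 25, 2017, 27, Gus, bio), (Vega, 25, 2018, 35, Ada, p1), (Vega, 25, 2018, 35, Gus, bio), (Vega, 27, 1991, 13, Ada, p1), (Vega, 27, 1991, 13, Gus, bio), (Vega, 27, 2017, 27, Ada, p1), (Vega, 27, 2017, 27, Gus, bio), (Vega, 27, 2018, 35, Ada, p1), (Vega, 27, 2018, 35, Gus, bio), (Vega, 29, 1991, 13, Ada, p1), (Vega, 29, 1991, 13, Gus, bio), (Vega, 29, 2017, 27, Ada, p1), (Vega, 29, 2017, 27, Gus, bio), (Vega, 29, 2018, 35, Ada, p1), (Vega, 29, 2018, 35, Gus, bio), (Vega, 5, 1991, 13, Ada, p1), (Vega, 5, 1991, 13, Gus, bio), (Vega, 5, 2017, 27, Ada, p1), (Vega, 5, 2017, 27, Gus, bio), (Vega, 5, 2018, 35, Ada, p1), (Vega, 5, 2018, 35, Gus, bio)}
π[mname, year]: project onto (mname, year) (24 duplicate(s) eliminated) → {(Ada, 1991), (Ada, 2017), (Ada, 2018), (Gus, 1991), (Gus, 2017), (Gus, 2018)}

{(Ada, 1991), (Ada, 2017), (Ada, 2018), (Gus, 1991), (Gus, 2017), (Gus, 2018)}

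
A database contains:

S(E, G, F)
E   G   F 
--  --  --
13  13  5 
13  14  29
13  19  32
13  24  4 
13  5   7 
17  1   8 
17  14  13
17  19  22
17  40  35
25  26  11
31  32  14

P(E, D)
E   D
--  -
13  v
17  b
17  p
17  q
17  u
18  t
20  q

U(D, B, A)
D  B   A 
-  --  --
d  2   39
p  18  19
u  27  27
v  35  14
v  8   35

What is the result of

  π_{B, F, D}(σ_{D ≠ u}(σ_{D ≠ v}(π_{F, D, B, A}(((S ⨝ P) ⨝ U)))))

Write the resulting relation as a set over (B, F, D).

{(18, 13, p), (18, 22, p), (18, 35, p), (18, 8, p)}

S ⋈ P (natural join on E): {(13, 13, 5, v), (13, 14, 29, v), (13, 19, 32, v), (13, 24, 4, v), (13, 5, 7, v), (17, 1, 8, b), (17, 1, 8, p), (17, 1, 8, q), (17, 1, 8, u), (17, 14, 13, b), (17, 14, 13, p), (17, 14, 13, q), (17, 14, 13, u), (17, 19, 22, b), (17, 19, 22, p), (17, 19, 22, q), (17, 19, 22, u), (17, 40, 35, b), (17, 40, 35, p), (17, 40, 35, q), (17, 40, 35, u)}
(S ⨝ P) ⋈ U (natural join on D): {(13, 13, 5, v, 35, 14), (13, 13, 5, v, 8, 35), (13, 14, 29, v, 35, 14), (13, 14, 29, v, 8, 35), (13, 19, 32, v, 35, 14), (13, 19, 32, v, 8, 35), (13, 24, 4, v, 35, 14), (13, 24, 4, v, 8, 35), (13, 5, 7, v, 35, 14), (13, 5, 7, v, 8, 35), (17, 1, 8, p, 18, 19), (17, 1, 8, u, 27, 27), (17, 14, 13, p, 18, 19), (17, 14, 13, u, 27, 27), (17, 19, 22, p, 18, 19), (17, 19, 22, u, 27, 27), (17, 40, 35, p, 18, 19), (17, 40, 35, u, 27, 27)}
π_{F, D, B, A} gives {(13, p, 18, 19), (13, u, 27, 27), (22, p, 18, 19), (22, u, 27, 27), (29, v, 35, 14), (29, v, 8, 35), (32, v, 35, 14), (32, v, 8, 35), (35, p, 18, 19), (35, u, 27, 27), (4, v, 35, 14), (4, v, 8, 35), (5, v, 35, 14), (5, v, 8, 35), (7, v, 35, 14), (7, v, 8, 35), (8, p, 18, 19), (8, u, 27, 27)}.
Apply σ_{D ≠ v}; surviving tuples: {(13, p, 18, 19), (13, u, 27, 27), (22, p, 18, 19), (22, u, 27, 27), (35, p, 18, 19), (35, u, 27, 27), (8, p, 18, 19), (8, u, 27, 27)}
Apply σ_{D ≠ u}; surviving tuples: {(13, p, 18, 19), (22, p, 18, 19), (35, p, 18, 19), (8, p, 18, 19)}
π_{B, F, D} gives {(18, 13, p), (18, 22, p), (18, 35, p), (18, 8, p)}.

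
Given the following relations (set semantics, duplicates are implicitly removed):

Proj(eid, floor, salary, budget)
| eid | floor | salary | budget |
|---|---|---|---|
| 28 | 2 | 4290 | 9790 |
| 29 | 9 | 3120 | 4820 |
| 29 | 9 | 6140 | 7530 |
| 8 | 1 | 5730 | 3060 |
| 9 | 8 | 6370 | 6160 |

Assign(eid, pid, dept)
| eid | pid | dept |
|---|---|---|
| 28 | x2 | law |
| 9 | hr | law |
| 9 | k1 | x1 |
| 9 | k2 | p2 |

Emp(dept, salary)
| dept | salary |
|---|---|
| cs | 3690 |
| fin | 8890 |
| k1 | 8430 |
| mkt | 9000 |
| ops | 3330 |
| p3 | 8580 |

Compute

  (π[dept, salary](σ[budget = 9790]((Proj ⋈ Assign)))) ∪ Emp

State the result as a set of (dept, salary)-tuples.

Joining Proj and Assign on eid yields {(28, 2, 4290, 9790, x2, law), (9, 8, 6370, 6160, hr, law), (9, 8, 6370, 6160, k1, x1), (9, 8, 6370, 6160, k2, p2)}.
Apply σ_{budget = 9790}; surviving tuples: {(28, 2, 4290, 9790, x2, law)}
Keep only column(s) dept, salary: {(law, 4290)}
Union: {(law, 4290)} with {(cs, 3690), (fin, 8890), (k1, 8430), (mkt, 9000), (ops, 3330), (p3, 8580)} → {(cs, 3690), (fin, 8890), (k1, 8430), (law, 4290), (mkt, 9000), (ops, 3330), (p3, 8580)}

{(cs, 3690), (fin, 8890), (k1, 8430), (law, 4290), (mkt, 9000), (ops, 3330), (p3, 8580)}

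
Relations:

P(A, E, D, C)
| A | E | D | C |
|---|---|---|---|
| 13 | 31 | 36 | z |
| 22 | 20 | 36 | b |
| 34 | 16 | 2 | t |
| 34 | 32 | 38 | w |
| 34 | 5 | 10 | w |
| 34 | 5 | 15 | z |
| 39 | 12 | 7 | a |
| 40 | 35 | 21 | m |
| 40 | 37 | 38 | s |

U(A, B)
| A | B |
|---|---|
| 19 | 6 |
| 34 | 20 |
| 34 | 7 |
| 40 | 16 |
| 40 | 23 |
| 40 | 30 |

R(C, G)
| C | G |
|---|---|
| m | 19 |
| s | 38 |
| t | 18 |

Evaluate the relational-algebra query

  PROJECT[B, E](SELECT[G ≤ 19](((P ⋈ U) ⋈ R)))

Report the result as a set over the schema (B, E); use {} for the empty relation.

{(16, 35), (20, 16), (23, 35), (30, 35), (7, 16)}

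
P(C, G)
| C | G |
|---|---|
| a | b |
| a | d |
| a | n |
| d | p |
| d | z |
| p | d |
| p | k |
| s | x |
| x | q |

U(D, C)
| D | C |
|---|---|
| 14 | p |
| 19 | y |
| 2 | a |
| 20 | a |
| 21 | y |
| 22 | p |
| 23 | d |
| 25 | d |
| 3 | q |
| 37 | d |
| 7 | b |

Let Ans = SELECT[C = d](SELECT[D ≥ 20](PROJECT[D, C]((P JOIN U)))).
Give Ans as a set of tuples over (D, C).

{(23, d), (25, d), (37, d)}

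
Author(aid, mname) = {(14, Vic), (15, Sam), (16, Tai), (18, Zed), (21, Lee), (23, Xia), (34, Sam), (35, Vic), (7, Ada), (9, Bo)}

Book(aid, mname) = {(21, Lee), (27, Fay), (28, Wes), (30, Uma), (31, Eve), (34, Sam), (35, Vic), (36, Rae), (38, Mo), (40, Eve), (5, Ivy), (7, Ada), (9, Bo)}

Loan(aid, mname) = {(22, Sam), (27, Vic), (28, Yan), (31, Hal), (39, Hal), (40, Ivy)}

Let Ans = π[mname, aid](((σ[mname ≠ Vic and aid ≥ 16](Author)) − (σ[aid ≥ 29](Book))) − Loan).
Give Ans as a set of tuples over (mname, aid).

{(Lee, 21), (Tai, 16), (Xia, 23), (Zed, 18)}

Apply σ_{mname ≠ Vic and aid ≥ 16}; surviving tuples: {(16, Tai), (18, Zed), (21, Lee), (23, Xia), (34, Sam)}
Apply σ_{aid ≥ 29}; surviving tuples: {(30, Uma), (31, Eve), (34, Sam), (35, Vic), (36, Rae), (38, Mo), (40, Eve)}
Taking the difference: {(16, Tai), (18, Zed), (21, Lee), (23, Xia)}
Taking the difference: {(16, Tai), (18, Zed), (21, Lee), (23, Xia)}
Projecting to mname, aid: {(Lee, 21), (Tai, 16), (Xia, 23), (Zed, 18)}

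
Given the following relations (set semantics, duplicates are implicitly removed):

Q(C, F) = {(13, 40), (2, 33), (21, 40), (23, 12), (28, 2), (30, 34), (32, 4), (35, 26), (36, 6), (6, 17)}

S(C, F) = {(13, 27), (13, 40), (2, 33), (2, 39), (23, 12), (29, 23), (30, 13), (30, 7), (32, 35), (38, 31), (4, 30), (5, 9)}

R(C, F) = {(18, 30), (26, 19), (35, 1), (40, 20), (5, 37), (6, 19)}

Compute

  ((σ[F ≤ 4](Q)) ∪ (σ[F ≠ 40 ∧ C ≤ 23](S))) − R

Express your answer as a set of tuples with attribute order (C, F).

{(13, 27), (2, 33), (2, 39), (23, 12), (28, 2), (32, 4), (4, 30), (5, 9)}

Selection F ≤ 4: {(28, 2), (32, 4)}
Selection F ≠ 40 ∧ C ≤ 23: {(13, 27), (2, 33), (2, 39), (23, 12), (4, 30), (5, 9)}
Union: {(28, 2), (32, 4)} with {(13, 27), (2, 33), (2, 39), (23, 12), (4, 30), (5, 9)} → {(13, 27), (2, 33), (2, 39), (23, 12), (28, 2), (32, 4), (4, 30), (5, 9)}
Difference: {(13, 27), (2, 33), (2, 39), (23, 12), (28, 2), (32, 4), (4, 30), (5, 9)} with {(18, 30), (26, 19), (35, 1), (40, 20), (5, 37), (6, 19)} → {(13, 27), (2, 33), (2, 39), (23, 12), (28, 2), (32, 4), (4, 30), (5, 9)}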